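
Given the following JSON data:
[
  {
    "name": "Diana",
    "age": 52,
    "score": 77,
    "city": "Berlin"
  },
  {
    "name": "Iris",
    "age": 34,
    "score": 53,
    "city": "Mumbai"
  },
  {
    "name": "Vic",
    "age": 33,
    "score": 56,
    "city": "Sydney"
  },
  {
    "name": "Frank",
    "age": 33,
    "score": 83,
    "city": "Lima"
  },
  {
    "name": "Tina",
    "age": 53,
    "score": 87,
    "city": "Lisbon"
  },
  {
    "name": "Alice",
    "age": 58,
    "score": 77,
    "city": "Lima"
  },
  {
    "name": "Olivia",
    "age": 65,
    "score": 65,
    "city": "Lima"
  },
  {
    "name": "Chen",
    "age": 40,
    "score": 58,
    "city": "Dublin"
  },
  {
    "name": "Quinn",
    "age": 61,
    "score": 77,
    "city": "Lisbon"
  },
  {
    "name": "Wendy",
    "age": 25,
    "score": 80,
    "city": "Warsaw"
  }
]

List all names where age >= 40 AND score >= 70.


Checking both conditions:
  Diana (age=52, score=77) -> YES
  Iris (age=34, score=53) -> no
  Vic (age=33, score=56) -> no
  Frank (age=33, score=83) -> no
  Tina (age=53, score=87) -> YES
  Alice (age=58, score=77) -> YES
  Olivia (age=65, score=65) -> no
  Chen (age=40, score=58) -> no
  Quinn (age=61, score=77) -> YES
  Wendy (age=25, score=80) -> no


ANSWER: Diana, Tina, Alice, Quinn


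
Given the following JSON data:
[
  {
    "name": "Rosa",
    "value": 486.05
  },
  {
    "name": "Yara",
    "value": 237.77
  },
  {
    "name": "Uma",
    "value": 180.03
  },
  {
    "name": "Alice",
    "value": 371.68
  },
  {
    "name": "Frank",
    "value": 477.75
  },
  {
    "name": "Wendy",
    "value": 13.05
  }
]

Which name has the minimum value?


Comparing values:
  Rosa: 486.05
  Yara: 237.77
  Uma: 180.03
  Alice: 371.68
  Frank: 477.75
  Wendy: 13.05
Minimum: Wendy (13.05)

ANSWER: Wendy


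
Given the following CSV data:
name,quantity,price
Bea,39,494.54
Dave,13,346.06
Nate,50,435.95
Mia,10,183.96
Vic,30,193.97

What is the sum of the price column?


Values in 'price' column:
  Row 1: 494.54
  Row 2: 346.06
  Row 3: 435.95
  Row 4: 183.96
  Row 5: 193.97
Sum = 494.54 + 346.06 + 435.95 + 183.96 + 193.97 = 1654.48

ANSWER: 1654.48


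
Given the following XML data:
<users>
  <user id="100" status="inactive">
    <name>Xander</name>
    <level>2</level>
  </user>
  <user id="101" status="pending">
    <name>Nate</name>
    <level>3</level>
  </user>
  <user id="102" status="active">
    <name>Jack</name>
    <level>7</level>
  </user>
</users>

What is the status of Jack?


Finding user with name = Jack
user id="102" status="active"

ANSWER: active


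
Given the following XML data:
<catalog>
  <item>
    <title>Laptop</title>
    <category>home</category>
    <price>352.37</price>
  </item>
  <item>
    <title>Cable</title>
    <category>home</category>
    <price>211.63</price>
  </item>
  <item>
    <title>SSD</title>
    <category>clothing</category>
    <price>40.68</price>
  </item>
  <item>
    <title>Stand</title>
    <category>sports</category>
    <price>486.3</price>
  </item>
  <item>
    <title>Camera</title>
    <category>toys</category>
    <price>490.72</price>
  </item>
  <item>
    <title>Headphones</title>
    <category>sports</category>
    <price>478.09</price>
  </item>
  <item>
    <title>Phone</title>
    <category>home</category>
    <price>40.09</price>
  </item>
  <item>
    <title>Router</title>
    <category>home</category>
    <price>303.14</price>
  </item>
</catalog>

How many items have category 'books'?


Scanning <item> elements for <category>books</category>:
Count: 0

ANSWER: 0


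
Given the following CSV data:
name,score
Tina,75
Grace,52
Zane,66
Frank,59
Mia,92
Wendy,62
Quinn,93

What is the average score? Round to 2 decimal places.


Scores: 75, 52, 66, 59, 92, 62, 93
Sum = 499
Count = 7
Average = 499 / 7 = 71.29

ANSWER: 71.29


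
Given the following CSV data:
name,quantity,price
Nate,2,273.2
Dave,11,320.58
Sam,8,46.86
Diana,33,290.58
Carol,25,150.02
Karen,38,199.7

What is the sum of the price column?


Values in 'price' column:
  Row 1: 273.2
  Row 2: 320.58
  Row 3: 46.86
  Row 4: 290.58
  Row 5: 150.02
  Row 6: 199.7
Sum = 273.2 + 320.58 + 46.86 + 290.58 + 150.02 + 199.7 = 1280.94

ANSWER: 1280.94


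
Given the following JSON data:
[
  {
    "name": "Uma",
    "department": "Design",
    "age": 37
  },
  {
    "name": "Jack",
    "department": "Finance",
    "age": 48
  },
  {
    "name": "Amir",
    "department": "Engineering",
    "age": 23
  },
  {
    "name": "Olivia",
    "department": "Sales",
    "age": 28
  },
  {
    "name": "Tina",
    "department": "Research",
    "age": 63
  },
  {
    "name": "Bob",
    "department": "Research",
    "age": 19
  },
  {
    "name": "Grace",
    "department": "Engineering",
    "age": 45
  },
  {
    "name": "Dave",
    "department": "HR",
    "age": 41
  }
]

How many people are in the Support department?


Scanning records for department = Support
  No matches found
Count: 0

ANSWER: 0


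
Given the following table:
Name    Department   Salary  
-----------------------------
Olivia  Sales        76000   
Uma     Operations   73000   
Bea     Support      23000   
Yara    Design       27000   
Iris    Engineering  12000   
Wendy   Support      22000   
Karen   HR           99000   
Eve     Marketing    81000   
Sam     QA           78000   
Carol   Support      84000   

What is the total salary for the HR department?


HR department members:
  Karen: 99000
Total = 99000 = 99000

ANSWER: 99000


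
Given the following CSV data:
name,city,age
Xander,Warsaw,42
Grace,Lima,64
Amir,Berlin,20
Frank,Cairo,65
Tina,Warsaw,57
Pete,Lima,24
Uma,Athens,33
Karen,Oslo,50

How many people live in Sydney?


Scanning city column for 'Sydney':
Total matches: 0

ANSWER: 0


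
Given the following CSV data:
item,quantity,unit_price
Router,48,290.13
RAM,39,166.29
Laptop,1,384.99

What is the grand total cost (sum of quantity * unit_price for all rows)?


Computing row totals:
  Router: 48 * 290.13 = 13926.24
  RAM: 39 * 166.29 = 6485.31
  Laptop: 1 * 384.99 = 384.99
Grand total = 13926.24 + 6485.31 + 384.99 = 20796.54

ANSWER: 20796.54


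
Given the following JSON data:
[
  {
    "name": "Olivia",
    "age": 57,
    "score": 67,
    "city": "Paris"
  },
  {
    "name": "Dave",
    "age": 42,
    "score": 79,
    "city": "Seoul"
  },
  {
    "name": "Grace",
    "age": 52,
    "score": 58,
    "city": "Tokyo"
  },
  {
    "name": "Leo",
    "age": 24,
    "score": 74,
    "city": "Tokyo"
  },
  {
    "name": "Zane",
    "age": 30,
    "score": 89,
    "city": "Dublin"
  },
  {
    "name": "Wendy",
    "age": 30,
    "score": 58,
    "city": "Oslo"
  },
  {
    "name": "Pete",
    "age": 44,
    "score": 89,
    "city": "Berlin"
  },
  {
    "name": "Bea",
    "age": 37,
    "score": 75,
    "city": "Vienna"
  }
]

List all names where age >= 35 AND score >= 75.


Checking both conditions:
  Olivia (age=57, score=67) -> no
  Dave (age=42, score=79) -> YES
  Grace (age=52, score=58) -> no
  Leo (age=24, score=74) -> no
  Zane (age=30, score=89) -> no
  Wendy (age=30, score=58) -> no
  Pete (age=44, score=89) -> YES
  Bea (age=37, score=75) -> YES


ANSWER: Dave, Pete, Bea


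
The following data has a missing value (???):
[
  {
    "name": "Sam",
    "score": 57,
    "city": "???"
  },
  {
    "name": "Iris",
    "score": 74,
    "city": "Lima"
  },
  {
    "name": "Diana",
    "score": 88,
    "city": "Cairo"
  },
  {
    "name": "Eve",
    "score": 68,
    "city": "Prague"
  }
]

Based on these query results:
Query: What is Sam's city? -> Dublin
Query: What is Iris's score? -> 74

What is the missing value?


The missing value is Sam's city
From query: Sam's city = Dublin

ANSWER: Dublin


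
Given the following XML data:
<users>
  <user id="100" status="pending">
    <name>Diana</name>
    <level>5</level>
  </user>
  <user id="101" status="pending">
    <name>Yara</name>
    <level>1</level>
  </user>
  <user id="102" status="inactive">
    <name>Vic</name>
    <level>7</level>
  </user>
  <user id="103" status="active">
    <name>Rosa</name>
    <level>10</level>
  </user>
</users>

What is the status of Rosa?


Finding user with name = Rosa
user id="103" status="active"

ANSWER: active


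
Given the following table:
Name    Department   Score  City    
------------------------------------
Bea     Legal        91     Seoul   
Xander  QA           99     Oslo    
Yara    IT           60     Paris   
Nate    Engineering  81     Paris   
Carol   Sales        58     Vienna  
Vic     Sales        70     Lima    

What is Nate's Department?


Row 4: Nate
Department = Engineering

ANSWER: Engineering


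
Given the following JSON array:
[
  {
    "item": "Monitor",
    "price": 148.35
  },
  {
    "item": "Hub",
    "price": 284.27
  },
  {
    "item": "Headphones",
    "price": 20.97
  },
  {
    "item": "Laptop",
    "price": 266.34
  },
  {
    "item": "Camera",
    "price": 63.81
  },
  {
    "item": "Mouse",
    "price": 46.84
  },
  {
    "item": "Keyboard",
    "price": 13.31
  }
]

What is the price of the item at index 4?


Array index 4 -> Camera
price = 63.81

ANSWER: 63.81


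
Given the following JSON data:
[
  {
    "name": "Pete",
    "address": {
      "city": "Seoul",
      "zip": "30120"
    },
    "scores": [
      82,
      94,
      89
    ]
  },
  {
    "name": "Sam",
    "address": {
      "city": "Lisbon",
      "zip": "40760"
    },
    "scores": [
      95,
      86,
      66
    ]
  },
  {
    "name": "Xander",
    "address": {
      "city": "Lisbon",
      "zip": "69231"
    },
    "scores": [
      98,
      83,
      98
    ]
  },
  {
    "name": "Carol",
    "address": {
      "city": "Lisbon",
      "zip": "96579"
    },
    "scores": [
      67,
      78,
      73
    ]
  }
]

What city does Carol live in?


Path: records[3].address.city
Value: Lisbon

ANSWER: Lisbon


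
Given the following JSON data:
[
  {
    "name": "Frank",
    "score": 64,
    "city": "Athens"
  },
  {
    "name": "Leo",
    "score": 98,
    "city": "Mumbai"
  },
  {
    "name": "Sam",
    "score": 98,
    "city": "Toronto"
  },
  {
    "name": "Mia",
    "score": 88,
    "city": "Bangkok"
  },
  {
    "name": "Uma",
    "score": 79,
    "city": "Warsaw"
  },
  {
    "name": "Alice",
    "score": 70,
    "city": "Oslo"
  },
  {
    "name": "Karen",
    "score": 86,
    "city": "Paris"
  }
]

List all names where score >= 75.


Filtering records where score >= 75:
  Frank (score=64) -> no
  Leo (score=98) -> YES
  Sam (score=98) -> YES
  Mia (score=88) -> YES
  Uma (score=79) -> YES
  Alice (score=70) -> no
  Karen (score=86) -> YES


ANSWER: Leo, Sam, Mia, Uma, Karen


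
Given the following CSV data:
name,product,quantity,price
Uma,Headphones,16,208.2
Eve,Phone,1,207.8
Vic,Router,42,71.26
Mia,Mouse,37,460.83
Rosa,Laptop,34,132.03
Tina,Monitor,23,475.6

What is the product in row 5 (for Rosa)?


Row 5: Rosa
Column 'product' = Laptop

ANSWER: Laptop


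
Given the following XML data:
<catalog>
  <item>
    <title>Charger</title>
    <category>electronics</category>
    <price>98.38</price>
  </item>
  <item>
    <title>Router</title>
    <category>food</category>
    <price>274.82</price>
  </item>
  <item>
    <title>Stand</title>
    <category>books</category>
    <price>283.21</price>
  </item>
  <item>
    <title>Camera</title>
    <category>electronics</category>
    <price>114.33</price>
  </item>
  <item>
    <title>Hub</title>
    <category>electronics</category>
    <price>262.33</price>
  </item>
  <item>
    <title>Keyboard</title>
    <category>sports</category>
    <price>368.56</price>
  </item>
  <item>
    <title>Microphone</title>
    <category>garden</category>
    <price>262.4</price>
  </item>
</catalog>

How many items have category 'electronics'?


Scanning <item> elements for <category>electronics</category>:
  Item 1: Charger -> MATCH
  Item 4: Camera -> MATCH
  Item 5: Hub -> MATCH
Count: 3

ANSWER: 3


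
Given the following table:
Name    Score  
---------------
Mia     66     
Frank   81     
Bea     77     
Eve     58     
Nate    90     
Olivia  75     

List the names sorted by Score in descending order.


Sorting by Score (descending):
  Nate: 90
  Frank: 81
  Bea: 77
  Olivia: 75
  Mia: 66
  Eve: 58


ANSWER: Nate, Frank, Bea, Olivia, Mia, Eve


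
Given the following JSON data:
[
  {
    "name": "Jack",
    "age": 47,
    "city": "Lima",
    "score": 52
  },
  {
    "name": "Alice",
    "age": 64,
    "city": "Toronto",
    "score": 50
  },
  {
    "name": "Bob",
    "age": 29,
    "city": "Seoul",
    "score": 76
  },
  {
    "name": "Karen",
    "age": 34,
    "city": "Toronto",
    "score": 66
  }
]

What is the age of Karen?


Looking up record where name = Karen
Record index: 3
Field 'age' = 34

ANSWER: 34


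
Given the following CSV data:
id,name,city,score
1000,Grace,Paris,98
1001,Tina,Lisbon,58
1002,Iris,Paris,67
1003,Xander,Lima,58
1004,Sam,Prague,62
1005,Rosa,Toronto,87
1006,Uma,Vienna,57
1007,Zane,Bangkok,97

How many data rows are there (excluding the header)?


Counting rows (excluding header):
Header: id,name,city,score
Data rows: 8

ANSWER: 8


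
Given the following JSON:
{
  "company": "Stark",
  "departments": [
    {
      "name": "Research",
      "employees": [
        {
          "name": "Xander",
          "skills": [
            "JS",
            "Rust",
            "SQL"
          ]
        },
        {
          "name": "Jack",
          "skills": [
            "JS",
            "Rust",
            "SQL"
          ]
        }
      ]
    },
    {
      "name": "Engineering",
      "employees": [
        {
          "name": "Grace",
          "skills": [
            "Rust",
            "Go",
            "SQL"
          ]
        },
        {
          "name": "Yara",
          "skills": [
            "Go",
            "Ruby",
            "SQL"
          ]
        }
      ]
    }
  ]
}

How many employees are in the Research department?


Path: departments[0].employees
Count: 2

ANSWER: 2


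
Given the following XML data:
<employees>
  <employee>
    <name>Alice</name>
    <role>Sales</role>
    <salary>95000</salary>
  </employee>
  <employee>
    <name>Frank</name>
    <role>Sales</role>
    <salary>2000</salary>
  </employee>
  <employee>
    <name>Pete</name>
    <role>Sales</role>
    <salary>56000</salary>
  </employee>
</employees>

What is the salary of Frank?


Searching for <employee> with <name>Frank</name>
Found at position 2
<salary>2000</salary>

ANSWER: 2000


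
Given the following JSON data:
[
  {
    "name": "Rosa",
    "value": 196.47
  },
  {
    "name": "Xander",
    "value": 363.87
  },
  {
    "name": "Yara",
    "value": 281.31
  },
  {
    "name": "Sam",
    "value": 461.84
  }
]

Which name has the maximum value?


Comparing values:
  Rosa: 196.47
  Xander: 363.87
  Yara: 281.31
  Sam: 461.84
Maximum: Sam (461.84)

ANSWER: Sam


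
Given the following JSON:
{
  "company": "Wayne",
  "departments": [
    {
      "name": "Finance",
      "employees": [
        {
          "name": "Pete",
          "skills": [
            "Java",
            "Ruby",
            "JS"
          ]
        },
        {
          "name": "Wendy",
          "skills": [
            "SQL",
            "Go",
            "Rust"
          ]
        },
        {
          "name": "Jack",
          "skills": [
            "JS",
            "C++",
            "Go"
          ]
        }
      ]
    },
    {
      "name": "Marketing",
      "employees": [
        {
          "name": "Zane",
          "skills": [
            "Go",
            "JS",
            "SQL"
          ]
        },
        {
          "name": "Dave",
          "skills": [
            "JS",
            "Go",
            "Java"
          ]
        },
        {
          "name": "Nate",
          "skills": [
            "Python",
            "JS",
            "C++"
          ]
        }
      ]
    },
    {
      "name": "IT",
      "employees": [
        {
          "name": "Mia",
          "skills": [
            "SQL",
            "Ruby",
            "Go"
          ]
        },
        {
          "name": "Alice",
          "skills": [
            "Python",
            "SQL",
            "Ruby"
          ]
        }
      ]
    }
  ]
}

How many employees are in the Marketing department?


Path: departments[1].employees
Count: 3

ANSWER: 3


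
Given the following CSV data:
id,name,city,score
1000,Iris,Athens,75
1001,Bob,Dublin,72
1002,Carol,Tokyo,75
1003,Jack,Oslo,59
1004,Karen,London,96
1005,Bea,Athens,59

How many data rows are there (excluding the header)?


Counting rows (excluding header):
Header: id,name,city,score
Data rows: 6

ANSWER: 6


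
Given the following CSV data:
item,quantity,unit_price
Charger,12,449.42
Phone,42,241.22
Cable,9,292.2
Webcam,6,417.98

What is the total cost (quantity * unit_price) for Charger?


Row: Charger
quantity = 12
unit_price = 449.42
total = 12 * 449.42 = 5393.04

ANSWER: 5393.04


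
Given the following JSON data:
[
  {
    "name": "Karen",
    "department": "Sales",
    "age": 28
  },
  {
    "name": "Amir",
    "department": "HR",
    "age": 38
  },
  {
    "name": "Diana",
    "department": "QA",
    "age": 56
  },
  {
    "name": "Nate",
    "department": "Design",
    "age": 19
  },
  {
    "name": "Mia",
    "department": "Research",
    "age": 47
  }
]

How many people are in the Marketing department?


Scanning records for department = Marketing
  No matches found
Count: 0

ANSWER: 0


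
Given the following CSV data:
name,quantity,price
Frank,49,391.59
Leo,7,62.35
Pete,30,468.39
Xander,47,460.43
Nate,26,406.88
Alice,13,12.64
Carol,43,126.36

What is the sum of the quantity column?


Values in 'quantity' column:
  Row 1: 49
  Row 2: 7
  Row 3: 30
  Row 4: 47
  Row 5: 26
  Row 6: 13
  Row 7: 43
Sum = 49 + 7 + 30 + 47 + 26 + 13 + 43 = 215

ANSWER: 215


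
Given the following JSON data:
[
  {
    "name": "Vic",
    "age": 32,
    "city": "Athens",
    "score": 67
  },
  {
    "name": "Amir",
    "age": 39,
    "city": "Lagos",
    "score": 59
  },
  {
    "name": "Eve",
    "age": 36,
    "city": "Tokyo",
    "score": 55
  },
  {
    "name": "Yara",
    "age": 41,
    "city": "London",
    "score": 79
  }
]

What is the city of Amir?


Looking up record where name = Amir
Record index: 1
Field 'city' = Lagos

ANSWER: Lagos


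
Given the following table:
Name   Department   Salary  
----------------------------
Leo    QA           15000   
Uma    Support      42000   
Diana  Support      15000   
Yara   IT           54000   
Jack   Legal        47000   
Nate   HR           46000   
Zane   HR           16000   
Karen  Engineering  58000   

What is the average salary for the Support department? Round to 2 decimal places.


Support department members:
  Uma: 42000
  Diana: 15000
Sum = 57000
Count = 2
Average = 57000 / 2 = 28500.00

ANSWER: 28500.00


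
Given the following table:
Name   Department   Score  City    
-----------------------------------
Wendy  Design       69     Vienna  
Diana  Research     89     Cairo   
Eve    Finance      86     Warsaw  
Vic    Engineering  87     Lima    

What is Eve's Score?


Row 3: Eve
Score = 86

ANSWER: 86


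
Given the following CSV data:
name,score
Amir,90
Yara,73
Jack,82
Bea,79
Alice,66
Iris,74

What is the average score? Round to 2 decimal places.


Scores: 90, 73, 82, 79, 66, 74
Sum = 464
Count = 6
Average = 464 / 6 = 77.33

ANSWER: 77.33


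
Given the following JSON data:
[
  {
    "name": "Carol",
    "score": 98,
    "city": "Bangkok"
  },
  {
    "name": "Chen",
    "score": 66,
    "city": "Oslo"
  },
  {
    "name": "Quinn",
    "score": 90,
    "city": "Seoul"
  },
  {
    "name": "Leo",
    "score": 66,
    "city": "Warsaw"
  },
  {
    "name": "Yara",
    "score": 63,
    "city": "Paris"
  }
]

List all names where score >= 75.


Filtering records where score >= 75:
  Carol (score=98) -> YES
  Chen (score=66) -> no
  Quinn (score=90) -> YES
  Leo (score=66) -> no
  Yara (score=63) -> no


ANSWER: Carol, Quinn


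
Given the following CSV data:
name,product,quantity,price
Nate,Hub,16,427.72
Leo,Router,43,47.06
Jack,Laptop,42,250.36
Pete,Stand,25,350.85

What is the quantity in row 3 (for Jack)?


Row 3: Jack
Column 'quantity' = 42

ANSWER: 42


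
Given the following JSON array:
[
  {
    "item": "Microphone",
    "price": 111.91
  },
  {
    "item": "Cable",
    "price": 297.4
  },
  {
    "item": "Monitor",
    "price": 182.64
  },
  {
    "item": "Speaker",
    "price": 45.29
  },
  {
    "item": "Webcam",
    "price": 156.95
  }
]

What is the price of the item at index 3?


Array index 3 -> Speaker
price = 45.29

ANSWER: 45.29


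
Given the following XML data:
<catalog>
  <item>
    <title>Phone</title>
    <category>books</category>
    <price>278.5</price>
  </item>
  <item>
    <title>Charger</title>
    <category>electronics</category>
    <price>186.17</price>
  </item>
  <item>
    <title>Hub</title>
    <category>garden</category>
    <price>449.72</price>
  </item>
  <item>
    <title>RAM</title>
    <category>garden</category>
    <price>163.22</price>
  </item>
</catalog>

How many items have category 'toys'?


Scanning <item> elements for <category>toys</category>:
Count: 0

ANSWER: 0


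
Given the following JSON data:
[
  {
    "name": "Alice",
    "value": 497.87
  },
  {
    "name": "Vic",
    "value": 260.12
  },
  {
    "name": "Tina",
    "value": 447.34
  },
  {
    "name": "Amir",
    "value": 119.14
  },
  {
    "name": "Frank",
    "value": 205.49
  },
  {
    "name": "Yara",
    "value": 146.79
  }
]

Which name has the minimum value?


Comparing values:
  Alice: 497.87
  Vic: 260.12
  Tina: 447.34
  Amir: 119.14
  Frank: 205.49
  Yara: 146.79
Minimum: Amir (119.14)

ANSWER: Amir


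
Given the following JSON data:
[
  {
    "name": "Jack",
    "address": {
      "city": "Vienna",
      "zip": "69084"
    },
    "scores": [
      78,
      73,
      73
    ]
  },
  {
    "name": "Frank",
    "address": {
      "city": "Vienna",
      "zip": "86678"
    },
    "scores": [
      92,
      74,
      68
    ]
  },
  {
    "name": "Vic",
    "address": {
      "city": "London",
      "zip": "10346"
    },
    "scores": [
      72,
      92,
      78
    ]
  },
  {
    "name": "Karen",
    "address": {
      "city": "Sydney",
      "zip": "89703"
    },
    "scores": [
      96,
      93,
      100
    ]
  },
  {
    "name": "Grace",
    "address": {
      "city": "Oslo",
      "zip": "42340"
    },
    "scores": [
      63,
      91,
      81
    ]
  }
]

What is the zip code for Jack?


Path: records[0].address.zip
Value: 69084

ANSWER: 69084


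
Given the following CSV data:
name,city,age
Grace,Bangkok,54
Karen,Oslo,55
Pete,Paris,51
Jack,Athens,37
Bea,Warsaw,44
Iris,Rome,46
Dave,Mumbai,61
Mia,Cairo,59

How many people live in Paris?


Scanning city column for 'Paris':
  Row 3: Pete -> MATCH
Total matches: 1

ANSWER: 1


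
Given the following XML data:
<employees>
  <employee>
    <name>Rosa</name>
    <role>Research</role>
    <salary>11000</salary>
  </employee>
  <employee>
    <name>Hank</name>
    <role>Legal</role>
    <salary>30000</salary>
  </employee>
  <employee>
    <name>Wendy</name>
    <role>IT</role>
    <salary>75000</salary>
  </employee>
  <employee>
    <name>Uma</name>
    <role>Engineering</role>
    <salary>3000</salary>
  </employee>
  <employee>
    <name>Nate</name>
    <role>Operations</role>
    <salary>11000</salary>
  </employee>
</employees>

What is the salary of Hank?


Searching for <employee> with <name>Hank</name>
Found at position 2
<salary>30000</salary>

ANSWER: 30000


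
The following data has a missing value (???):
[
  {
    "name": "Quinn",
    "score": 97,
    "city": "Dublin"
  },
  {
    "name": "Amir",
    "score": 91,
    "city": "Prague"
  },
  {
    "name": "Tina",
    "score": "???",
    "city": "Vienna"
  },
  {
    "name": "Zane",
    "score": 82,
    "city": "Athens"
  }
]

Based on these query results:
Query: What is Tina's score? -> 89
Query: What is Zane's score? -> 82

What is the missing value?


The missing value is Tina's score
From query: Tina's score = 89

ANSWER: 89


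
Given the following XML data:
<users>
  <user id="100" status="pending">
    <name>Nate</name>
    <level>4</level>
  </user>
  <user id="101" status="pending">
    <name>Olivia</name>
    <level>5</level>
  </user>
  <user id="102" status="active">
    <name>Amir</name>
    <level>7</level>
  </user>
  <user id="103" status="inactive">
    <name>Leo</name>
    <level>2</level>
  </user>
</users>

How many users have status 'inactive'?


Counting users with status='inactive':
  Leo (id=103) -> MATCH
Count: 1

ANSWER: 1


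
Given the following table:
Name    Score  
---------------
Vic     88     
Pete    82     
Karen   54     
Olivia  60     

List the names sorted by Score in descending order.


Sorting by Score (descending):
  Vic: 88
  Pete: 82
  Olivia: 60
  Karen: 54


ANSWER: Vic, Pete, Olivia, Karen


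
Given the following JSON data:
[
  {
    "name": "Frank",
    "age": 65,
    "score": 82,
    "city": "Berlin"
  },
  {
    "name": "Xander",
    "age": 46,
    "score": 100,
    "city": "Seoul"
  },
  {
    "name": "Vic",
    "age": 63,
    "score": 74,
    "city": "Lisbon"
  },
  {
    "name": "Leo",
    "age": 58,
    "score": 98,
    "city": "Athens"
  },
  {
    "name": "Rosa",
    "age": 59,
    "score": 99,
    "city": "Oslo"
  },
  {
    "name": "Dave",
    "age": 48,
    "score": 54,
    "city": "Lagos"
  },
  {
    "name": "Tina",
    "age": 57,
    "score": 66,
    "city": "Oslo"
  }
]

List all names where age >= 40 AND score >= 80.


Checking both conditions:
  Frank (age=65, score=82) -> YES
  Xander (age=46, score=100) -> YES
  Vic (age=63, score=74) -> no
  Leo (age=58, score=98) -> YES
  Rosa (age=59, score=99) -> YES
  Dave (age=48, score=54) -> no
  Tina (age=57, score=66) -> no


ANSWER: Frank, Xander, Leo, Rosa


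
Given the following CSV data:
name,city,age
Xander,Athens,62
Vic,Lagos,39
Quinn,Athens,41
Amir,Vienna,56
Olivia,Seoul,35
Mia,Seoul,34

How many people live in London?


Scanning city column for 'London':
Total matches: 0

ANSWER: 0


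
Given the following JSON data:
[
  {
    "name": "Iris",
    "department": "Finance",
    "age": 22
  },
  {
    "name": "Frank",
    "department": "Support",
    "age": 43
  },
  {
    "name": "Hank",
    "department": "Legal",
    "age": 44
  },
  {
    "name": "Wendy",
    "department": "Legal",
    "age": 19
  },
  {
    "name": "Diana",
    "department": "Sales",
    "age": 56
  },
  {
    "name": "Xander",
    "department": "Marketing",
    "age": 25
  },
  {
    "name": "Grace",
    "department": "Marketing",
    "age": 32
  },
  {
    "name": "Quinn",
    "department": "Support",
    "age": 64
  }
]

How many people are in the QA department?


Scanning records for department = QA
  No matches found
Count: 0

ANSWER: 0


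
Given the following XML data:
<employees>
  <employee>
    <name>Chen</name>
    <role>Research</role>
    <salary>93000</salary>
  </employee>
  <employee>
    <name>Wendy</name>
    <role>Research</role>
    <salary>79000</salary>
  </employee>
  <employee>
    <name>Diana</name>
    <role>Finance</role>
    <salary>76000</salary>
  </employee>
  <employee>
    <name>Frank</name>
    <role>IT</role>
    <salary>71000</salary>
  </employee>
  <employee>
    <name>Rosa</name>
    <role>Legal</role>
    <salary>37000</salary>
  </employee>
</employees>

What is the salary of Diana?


Searching for <employee> with <name>Diana</name>
Found at position 3
<salary>76000</salary>

ANSWER: 76000


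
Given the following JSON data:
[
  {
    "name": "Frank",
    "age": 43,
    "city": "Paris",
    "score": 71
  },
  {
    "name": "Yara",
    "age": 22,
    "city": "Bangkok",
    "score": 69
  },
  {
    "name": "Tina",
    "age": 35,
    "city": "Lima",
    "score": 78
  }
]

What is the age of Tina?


Looking up record where name = Tina
Record index: 2
Field 'age' = 35

ANSWER: 35


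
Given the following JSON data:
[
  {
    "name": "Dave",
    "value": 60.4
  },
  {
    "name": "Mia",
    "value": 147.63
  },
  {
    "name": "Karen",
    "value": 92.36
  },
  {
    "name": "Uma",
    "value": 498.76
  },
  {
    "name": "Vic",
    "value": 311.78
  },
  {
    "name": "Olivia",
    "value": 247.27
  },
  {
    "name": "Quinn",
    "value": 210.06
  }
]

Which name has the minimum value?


Comparing values:
  Dave: 60.4
  Mia: 147.63
  Karen: 92.36
  Uma: 498.76
  Vic: 311.78
  Olivia: 247.27
  Quinn: 210.06
Minimum: Dave (60.4)

ANSWER: Dave


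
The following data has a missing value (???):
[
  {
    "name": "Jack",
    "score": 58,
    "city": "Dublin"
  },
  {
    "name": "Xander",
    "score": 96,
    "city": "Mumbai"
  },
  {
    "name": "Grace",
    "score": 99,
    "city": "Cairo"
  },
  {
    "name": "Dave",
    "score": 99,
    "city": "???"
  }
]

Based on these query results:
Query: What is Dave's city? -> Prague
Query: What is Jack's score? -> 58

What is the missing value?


The missing value is Dave's city
From query: Dave's city = Prague

ANSWER: Prague


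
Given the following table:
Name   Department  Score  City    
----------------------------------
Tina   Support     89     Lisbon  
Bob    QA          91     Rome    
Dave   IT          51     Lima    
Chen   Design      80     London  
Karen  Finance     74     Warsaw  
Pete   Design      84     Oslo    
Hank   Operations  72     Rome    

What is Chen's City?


Row 4: Chen
City = London

ANSWER: London


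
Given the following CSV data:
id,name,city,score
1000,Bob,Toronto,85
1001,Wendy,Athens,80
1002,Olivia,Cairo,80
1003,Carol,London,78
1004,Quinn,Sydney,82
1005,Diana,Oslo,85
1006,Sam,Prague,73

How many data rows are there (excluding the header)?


Counting rows (excluding header):
Header: id,name,city,score
Data rows: 7

ANSWER: 7


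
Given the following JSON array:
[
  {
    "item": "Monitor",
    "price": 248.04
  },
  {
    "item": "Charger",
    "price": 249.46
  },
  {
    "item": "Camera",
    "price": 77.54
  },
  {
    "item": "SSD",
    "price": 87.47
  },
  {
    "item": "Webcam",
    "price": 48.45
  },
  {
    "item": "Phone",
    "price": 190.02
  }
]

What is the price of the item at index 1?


Array index 1 -> Charger
price = 249.46

ANSWER: 249.46


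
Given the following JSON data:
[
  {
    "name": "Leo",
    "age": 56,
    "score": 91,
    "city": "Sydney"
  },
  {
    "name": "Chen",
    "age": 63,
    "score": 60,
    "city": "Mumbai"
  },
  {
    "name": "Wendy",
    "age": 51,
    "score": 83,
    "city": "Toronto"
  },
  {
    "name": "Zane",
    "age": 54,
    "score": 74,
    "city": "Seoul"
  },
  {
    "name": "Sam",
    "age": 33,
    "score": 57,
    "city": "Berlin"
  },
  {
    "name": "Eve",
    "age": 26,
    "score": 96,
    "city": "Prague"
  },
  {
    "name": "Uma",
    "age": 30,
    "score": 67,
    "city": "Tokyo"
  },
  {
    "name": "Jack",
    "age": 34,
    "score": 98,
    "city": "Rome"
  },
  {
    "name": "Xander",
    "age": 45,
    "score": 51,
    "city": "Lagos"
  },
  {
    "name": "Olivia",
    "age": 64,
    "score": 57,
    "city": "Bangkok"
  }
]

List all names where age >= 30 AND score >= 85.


Checking both conditions:
  Leo (age=56, score=91) -> YES
  Chen (age=63, score=60) -> no
  Wendy (age=51, score=83) -> no
  Zane (age=54, score=74) -> no
  Sam (age=33, score=57) -> no
  Eve (age=26, score=96) -> no
  Uma (age=30, score=67) -> no
  Jack (age=34, score=98) -> YES
  Xander (age=45, score=51) -> no
  Olivia (age=64, score=57) -> no


ANSWER: Leo, Jack


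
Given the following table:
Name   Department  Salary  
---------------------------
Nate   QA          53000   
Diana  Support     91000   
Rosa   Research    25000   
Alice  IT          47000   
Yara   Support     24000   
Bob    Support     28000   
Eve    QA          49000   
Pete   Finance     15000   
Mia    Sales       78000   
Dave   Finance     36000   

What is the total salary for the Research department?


Research department members:
  Rosa: 25000
Total = 25000 = 25000

ANSWER: 25000


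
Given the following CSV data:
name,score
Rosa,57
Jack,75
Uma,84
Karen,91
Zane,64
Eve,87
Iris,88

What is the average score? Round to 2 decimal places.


Scores: 57, 75, 84, 91, 64, 87, 88
Sum = 546
Count = 7
Average = 546 / 7 = 78.00

ANSWER: 78.00


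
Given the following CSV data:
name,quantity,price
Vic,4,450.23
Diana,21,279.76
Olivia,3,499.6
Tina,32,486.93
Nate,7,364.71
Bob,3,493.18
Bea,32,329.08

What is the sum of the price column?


Values in 'price' column:
  Row 1: 450.23
  Row 2: 279.76
  Row 3: 499.6
  Row 4: 486.93
  Row 5: 364.71
  Row 6: 493.18
  Row 7: 329.08
Sum = 450.23 + 279.76 + 499.6 + 486.93 + 364.71 + 493.18 + 329.08 = 2903.49

ANSWER: 2903.49


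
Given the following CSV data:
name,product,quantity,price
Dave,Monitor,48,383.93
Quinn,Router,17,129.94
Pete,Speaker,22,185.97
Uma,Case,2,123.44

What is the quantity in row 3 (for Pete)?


Row 3: Pete
Column 'quantity' = 22

ANSWER: 22


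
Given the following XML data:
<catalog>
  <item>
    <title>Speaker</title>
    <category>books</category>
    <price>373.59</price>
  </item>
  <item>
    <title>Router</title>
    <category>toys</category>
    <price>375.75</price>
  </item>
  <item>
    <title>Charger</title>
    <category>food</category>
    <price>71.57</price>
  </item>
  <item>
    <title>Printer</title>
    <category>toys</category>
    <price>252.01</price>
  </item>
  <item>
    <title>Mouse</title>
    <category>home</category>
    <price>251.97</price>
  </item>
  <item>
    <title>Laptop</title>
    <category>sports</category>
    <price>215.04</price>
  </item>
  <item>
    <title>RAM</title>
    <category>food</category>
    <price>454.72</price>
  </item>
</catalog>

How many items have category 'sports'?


Scanning <item> elements for <category>sports</category>:
  Item 6: Laptop -> MATCH
Count: 1

ANSWER: 1


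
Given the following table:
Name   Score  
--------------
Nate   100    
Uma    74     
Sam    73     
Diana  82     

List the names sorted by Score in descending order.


Sorting by Score (descending):
  Nate: 100
  Diana: 82
  Uma: 74
  Sam: 73


ANSWER: Nate, Diana, Uma, Sam


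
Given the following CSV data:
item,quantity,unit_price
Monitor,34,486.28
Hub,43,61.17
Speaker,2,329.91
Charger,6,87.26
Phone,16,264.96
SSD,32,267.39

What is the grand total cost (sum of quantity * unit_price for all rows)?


Computing row totals:
  Monitor: 34 * 486.28 = 16533.52
  Hub: 43 * 61.17 = 2630.31
  Speaker: 2 * 329.91 = 659.82
  Charger: 6 * 87.26 = 523.56
  Phone: 16 * 264.96 = 4239.36
  SSD: 32 * 267.39 = 8556.48
Grand total = 16533.52 + 2630.31 + 659.82 + 523.56 + 4239.36 + 8556.48 = 33143.05

ANSWER: 33143.05


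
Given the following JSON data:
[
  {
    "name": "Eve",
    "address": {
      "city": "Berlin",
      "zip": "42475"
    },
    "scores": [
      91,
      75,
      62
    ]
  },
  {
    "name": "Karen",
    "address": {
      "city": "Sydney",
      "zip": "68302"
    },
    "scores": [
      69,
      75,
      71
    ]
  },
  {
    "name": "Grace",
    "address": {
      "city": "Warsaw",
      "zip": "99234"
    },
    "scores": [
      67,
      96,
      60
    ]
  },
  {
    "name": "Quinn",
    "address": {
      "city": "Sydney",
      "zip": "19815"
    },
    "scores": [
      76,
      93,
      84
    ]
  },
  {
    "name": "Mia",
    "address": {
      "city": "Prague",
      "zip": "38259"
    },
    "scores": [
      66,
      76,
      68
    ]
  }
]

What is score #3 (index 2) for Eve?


Path: records[0].scores[2]
Value: 62

ANSWER: 62


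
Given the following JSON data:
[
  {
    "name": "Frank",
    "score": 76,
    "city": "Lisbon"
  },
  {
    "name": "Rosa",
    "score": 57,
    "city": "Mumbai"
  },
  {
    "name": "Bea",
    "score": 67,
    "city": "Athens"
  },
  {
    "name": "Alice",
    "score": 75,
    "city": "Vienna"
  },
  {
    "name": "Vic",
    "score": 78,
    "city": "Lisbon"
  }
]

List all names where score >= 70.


Filtering records where score >= 70:
  Frank (score=76) -> YES
  Rosa (score=57) -> no
  Bea (score=67) -> no
  Alice (score=75) -> YES
  Vic (score=78) -> YES


ANSWER: Frank, Alice, Vic


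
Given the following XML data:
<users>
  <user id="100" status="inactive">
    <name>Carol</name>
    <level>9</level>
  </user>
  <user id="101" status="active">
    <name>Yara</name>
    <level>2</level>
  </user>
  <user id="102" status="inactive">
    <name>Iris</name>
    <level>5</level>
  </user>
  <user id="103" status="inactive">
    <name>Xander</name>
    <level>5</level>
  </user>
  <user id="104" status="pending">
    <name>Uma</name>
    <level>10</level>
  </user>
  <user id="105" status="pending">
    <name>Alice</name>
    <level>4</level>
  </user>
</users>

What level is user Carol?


Finding user: Carol
<level>9</level>

ANSWER: 9


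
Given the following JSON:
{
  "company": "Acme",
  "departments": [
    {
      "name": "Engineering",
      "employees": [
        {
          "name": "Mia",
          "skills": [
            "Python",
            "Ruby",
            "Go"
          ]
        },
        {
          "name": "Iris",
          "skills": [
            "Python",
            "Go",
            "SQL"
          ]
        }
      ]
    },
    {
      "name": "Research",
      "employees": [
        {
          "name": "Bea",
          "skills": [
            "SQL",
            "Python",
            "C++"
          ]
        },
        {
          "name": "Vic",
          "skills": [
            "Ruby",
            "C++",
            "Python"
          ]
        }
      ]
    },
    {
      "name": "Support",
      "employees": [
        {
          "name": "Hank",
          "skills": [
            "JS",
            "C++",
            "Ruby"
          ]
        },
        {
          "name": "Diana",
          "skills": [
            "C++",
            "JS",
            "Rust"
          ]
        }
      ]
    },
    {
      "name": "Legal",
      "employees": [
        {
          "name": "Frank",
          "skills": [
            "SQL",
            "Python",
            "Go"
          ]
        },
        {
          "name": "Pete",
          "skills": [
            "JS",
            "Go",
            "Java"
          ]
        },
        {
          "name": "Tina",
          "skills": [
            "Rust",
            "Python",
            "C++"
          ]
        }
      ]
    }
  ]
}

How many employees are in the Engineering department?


Path: departments[0].employees
Count: 2

ANSWER: 2


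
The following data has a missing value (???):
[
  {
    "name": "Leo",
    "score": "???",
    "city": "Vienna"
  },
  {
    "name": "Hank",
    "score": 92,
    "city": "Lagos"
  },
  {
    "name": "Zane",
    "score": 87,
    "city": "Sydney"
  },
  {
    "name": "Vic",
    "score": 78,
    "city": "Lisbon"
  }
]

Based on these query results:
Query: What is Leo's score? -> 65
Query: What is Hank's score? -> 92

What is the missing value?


The missing value is Leo's score
From query: Leo's score = 65

ANSWER: 65


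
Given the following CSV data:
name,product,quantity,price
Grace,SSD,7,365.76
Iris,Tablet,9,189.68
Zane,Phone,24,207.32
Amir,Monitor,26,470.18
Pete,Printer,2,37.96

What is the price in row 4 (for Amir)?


Row 4: Amir
Column 'price' = 470.18

ANSWER: 470.18


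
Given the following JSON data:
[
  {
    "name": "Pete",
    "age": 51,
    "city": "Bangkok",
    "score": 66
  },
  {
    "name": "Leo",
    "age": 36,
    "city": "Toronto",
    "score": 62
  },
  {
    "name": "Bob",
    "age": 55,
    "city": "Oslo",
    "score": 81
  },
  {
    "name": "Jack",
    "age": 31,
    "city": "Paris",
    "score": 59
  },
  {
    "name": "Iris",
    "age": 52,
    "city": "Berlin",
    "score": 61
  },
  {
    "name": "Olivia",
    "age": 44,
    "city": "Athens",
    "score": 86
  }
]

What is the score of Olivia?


Looking up record where name = Olivia
Record index: 5
Field 'score' = 86

ANSWER: 86


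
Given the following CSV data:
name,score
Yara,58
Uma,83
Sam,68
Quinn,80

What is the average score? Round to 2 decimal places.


Scores: 58, 83, 68, 80
Sum = 289
Count = 4
Average = 289 / 4 = 72.25

ANSWER: 72.25
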